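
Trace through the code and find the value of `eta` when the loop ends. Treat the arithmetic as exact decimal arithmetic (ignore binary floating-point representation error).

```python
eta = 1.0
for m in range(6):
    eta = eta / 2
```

Let's trace through this code step by step.

Initialize: eta = 1.0
Entering loop: for m in range(6):
After iteration 1: m = 0, eta = 0.5
After iteration 2: m = 1, eta = 0.25
After iteration 3: m = 2, eta = 0.125
After iteration 4: m = 3, eta = 0.0625
After iteration 5: m = 4, eta = 0.03125
After iteration 6: m = 5, eta = 0.015625
Loop ends.

Final answer: 0.015625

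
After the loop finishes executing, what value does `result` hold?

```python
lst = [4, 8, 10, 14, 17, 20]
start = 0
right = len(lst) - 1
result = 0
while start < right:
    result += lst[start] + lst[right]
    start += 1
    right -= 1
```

Let's trace through this code step by step.

Initialize: lst = [4, 8, 10, 14, 17, 20]
Initialize: start = 0
Initialize: right = 5
Initialize: result = 0
Entering loop: while start < right:
After iteration 1: start = 1, right = 4, result = 24
After iteration 2: start = 2, right = 3, result = 49
After iteration 3: start = 3, right = 2, result = 73
Loop ends.

Final answer: 73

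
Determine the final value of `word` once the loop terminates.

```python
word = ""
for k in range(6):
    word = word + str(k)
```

Let's trace through this code step by step.

Initialize: word = ''
Entering loop: for k in range(6):
After iteration 1: k = 0, word = '0'
After iteration 2: k = 1, word = '01'
After iteration 3: k = 2, word = '012'
After iteration 4: k = 3, word = '0123'
After iteration 5: k = 4, word = '01234'
After iteration 6: k = 5, word = '012345'
Loop ends.

Final answer: '012345'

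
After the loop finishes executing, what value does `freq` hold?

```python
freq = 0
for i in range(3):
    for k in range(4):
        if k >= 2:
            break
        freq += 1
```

Let's trace through this code step by step.

Initialize: freq = 0
Entering loop: for i in range(3):
After iteration 1: i = 0, freq = 2
After iteration 2: i = 1, freq = 4
After iteration 3: i = 2, freq = 6
Loop ends.

Final answer: 6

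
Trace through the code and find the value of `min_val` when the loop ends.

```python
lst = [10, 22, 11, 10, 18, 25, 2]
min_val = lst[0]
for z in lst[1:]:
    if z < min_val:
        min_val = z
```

Let's trace through this code step by step.

Initialize: lst = [10, 22, 11, 10, 18, 25, 2]
Initialize: min_val = 10
Entering loop: for z in lst[1:]:
After iteration 1: z = 22, min_val = 10
After iteration 2: z = 11, min_val = 10
After iteration 3: z = 10, min_val = 10
After iteration 4: z = 18, min_val = 10
After iteration 5: z = 25, min_val = 10
After iteration 6: z = 2, min_val = 2
Loop ends.

Final answer: 2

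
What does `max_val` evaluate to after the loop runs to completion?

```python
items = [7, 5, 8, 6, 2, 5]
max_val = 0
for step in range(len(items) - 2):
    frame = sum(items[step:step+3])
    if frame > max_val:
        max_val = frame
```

Let's trace through this code step by step.

Initialize: items = [7, 5, 8, 6, 2, 5]
Initialize: max_val = 0
Entering loop: for step in range(len(items) - 2):
After iteration 1: step = 0, max_val = 20, frame = 20
After iteration 2: step = 1, max_val = 20, frame = 19
After iteration 3: step = 2, max_val = 20, frame = 16
After iteration 4: step = 3, max_val = 20, frame = 13
Loop ends.

Final answer: 20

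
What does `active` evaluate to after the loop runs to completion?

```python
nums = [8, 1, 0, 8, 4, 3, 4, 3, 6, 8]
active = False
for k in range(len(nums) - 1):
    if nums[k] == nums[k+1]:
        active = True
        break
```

Let's trace through this code step by step.

Initialize: nums = [8, 1, 0, 8, 4, 3, 4, 3, 6, 8]
Initialize: active = False
Entering loop: for k in range(len(nums) - 1):
After iteration 1: k = 0, active = False
After iteration 2: k = 1, active = False
After iteration 3: k = 2, active = False
After iteration 4: k = 3, active = False
After iteration 5: k = 4, active = False
After iteration 6: k = 5, active = False
After iteration 7: k = 6, active = False
After iteration 8: k = 7, active = False
After iteration 9: k = 8, active = False
Loop ends.

Final answer: False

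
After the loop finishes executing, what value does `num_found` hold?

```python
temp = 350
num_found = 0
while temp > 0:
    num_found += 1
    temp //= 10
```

Let's trace through this code step by step.

Initialize: temp = 350
Initialize: num_found = 0
Entering loop: while temp > 0:
After iteration 1: temp = 35, num_found = 1
After iteration 2: temp = 3, num_found = 2
After iteration 3: temp = 0, num_found = 3
Loop ends.

Final answer: 3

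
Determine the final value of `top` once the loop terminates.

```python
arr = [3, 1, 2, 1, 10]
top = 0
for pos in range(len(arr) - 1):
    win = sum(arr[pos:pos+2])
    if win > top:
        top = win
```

Let's trace through this code step by step.

Initialize: arr = [3, 1, 2, 1, 10]
Initialize: top = 0
Entering loop: for pos in range(len(arr) - 1):
After iteration 1: pos = 0, top = 4, win = 4
After iteration 2: pos = 1, top = 4, win = 3
After iteration 3: pos = 2, top = 4, win = 3
After iteration 4: pos = 3, top = 11, win = 11
Loop ends.

Final answer: 11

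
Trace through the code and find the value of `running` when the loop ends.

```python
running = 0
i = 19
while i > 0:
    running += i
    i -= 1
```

Let's trace through this code step by step.

Initialize: running = 0
Initialize: i = 19
Entering loop: while i > 0:
After iteration 1: running = 19, i = 18
After iteration 2: running = 37, i = 17
After iteration 3: running = 54, i = 16
After iteration 4: running = 70, i = 15
After iteration 5: running = 85, i = 14
After iteration 6: running = 99, i = 13
After iteration 7: running = 112, i = 12
After iteration 8: running = 124, i = 11
After iteration 9: running = 135, i = 10
After iteration 10: running = 145, i = 9
After iteration 11: running = 154, i = 8
After iteration 12: running = 162, i = 7
After iteration 13: running = 169, i = 6
After iteration 14: running = 175, i = 5
After iteration 15: running = 180, i = 4
After iteration 16: running = 184, i = 3
After iteration 17: running = 187, i = 2
After iteration 18: running = 189, i = 1
After iteration 19: running = 190, i = 0
Loop ends.

Final answer: 190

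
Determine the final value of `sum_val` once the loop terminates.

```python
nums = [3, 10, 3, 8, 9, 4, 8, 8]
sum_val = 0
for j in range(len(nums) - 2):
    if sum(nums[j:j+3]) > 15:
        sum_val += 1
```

Let's trace through this code step by step.

Initialize: nums = [3, 10, 3, 8, 9, 4, 8, 8]
Initialize: sum_val = 0
Entering loop: for j in range(len(nums) - 2):
After iteration 1: j = 0, sum_val = 1
After iteration 2: j = 1, sum_val = 2
After iteration 3: j = 2, sum_val = 3
After iteration 4: j = 3, sum_val = 4
After iteration 5: j = 4, sum_val = 5
After iteration 6: j = 5, sum_val = 6
Loop ends.

Final answer: 6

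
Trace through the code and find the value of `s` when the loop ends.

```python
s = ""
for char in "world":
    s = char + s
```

Let's trace through this code step by step.

Initialize: s = ''
Entering loop: for char in "world":
After iteration 1: char = 'w', s = 'w'
After iteration 2: char = 'o', s = 'ow'
After iteration 3: char = 'r', s = 'row'
After iteration 4: char = 'l', s = 'lrow'
After iteration 5: char = 'd', s = 'dlrow'
Loop ends.

Final answer: 'dlrow'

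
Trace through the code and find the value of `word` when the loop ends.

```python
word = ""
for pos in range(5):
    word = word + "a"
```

Let's trace through this code step by step.

Initialize: word = ''
Entering loop: for pos in range(5):
After iteration 1: pos = 0, word = 'a'
After iteration 2: pos = 1, word = 'aa'
After iteration 3: pos = 2, word = 'aaa'
After iteration 4: pos = 3, word = 'aaaa'
After iteration 5: pos = 4, word = 'aaaaa'
Loop ends.

Final answer: 'aaaaa'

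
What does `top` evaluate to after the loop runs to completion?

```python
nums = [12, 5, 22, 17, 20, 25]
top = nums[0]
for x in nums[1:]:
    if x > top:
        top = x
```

Let's trace through this code step by step.

Initialize: nums = [12, 5, 22, 17, 20, 25]
Initialize: top = 12
Entering loop: for x in nums[1:]:
After iteration 1: x = 5, top = 12
After iteration 2: x = 22, top = 22
After iteration 3: x = 17, top = 22
After iteration 4: x = 20, top = 22
After iteration 5: x = 25, top = 25
Loop ends.

Final answer: 25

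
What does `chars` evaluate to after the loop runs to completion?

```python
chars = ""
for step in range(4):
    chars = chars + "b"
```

Let's trace through this code step by step.

Initialize: chars = ''
Entering loop: for step in range(4):
After iteration 1: step = 0, chars = 'b'
After iteration 2: step = 1, chars = 'bb'
After iteration 3: step = 2, chars = 'bbb'
After iteration 4: step = 3, chars = 'bbbb'
Loop ends.

Final answer: 'bbbb'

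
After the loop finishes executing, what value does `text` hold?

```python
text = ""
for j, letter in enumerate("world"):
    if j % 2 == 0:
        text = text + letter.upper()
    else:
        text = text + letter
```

Let's trace through this code step by step.

Initialize: text = ''
Entering loop: for j, letter in enumerate("world"):
After iteration 1: j = 0, letter = 'w', text = 'W'
After iteration 2: j = 1, letter = 'o', text = 'Wo'
After iteration 3: j = 2, letter = 'r', text = 'WoR'
After iteration 4: j = 3, letter = 'l', text = 'WoRl'
After iteration 5: j = 4, letter = 'd', text = 'WoRlD'
Loop ends.

Final answer: 'WoRlD'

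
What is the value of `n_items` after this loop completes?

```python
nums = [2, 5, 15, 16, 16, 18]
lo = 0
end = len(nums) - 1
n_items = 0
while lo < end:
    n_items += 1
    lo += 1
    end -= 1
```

Let's trace through this code step by step.

Initialize: nums = [2, 5, 15, 16, 16, 18]
Initialize: lo = 0
Initialize: end = 5
Initialize: n_items = 0
Entering loop: while lo < end:
After iteration 1: lo = 1, end = 4, n_items = 1
After iteration 2: lo = 2, end = 3, n_items = 2
After iteration 3: lo = 3, end = 2, n_items = 3
Loop ends.

Final answer: 3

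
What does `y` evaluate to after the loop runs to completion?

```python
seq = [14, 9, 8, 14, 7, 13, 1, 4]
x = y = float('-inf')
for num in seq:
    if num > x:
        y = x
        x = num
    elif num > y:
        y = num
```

Let's trace through this code step by step.

Initialize: seq = [14, 9, 8, 14, 7, 13, 1, 4]
Initialize: x = -inf
Initialize: y = -inf
Entering loop: for num in seq:
After iteration 1: num = 14, x = 14, y = -inf
After iteration 2: num = 9, x = 14, y = 9
After iteration 3: num = 8, x = 14, y = 9
After iteration 4: num = 14, x = 14, y = 14
After iteration 5: num = 7, x = 14, y = 14
After iteration 6: num = 13, x = 14, y = 14
After iteration 7: num = 1, x = 14, y = 14
After iteration 8: num = 4, x = 14, y = 14
Loop ends.

Final answer: 14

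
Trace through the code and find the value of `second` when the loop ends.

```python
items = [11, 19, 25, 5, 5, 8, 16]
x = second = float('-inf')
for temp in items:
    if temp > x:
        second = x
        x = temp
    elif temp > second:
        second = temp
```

Let's trace through this code step by step.

Initialize: items = [11, 19, 25, 5, 5, 8, 16]
Initialize: x = -inf
Initialize: second = -inf
Entering loop: for temp in items:
After iteration 1: temp = 11, x = 11, second = -inf
After iteration 2: temp = 19, x = 19, second = 11
After iteration 3: temp = 25, x = 25, second = 19
After iteration 4: temp = 5, x = 25, second = 19
After iteration 5: temp = 5, x = 25, second = 19
After iteration 6: temp = 8, x = 25, second = 19
After iteration 7: temp = 16, x = 25, second = 19
Loop ends.

Final answer: 19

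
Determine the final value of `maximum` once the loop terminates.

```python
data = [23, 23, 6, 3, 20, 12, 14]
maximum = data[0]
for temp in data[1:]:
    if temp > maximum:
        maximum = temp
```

Let's trace through this code step by step.

Initialize: data = [23, 23, 6, 3, 20, 12, 14]
Initialize: maximum = 23
Entering loop: for temp in data[1:]:
After iteration 1: temp = 23, maximum = 23
After iteration 2: temp = 6, maximum = 23
After iteration 3: temp = 3, maximum = 23
After iteration 4: temp = 20, maximum = 23
After iteration 5: temp = 12, maximum = 23
After iteration 6: temp = 14, maximum = 23
Loop ends.

Final answer: 23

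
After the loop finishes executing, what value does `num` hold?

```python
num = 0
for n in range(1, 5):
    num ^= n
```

Let's trace through this code step by step.

Initialize: num = 0
Entering loop: for n in range(1, 5):
After iteration 1: n = 1, num = 1
After iteration 2: n = 2, num = 3
After iteration 3: n = 3, num = 0
After iteration 4: n = 4, num = 4
Loop ends.

Final answer: 4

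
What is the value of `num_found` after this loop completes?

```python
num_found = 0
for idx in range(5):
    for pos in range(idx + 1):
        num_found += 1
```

Let's trace through this code step by step.

Initialize: num_found = 0
Entering loop: for idx in range(5):
After iteration 1: idx = 0, num_found = 1, pos = 0
After iteration 2: idx = 1, num_found = 3, pos = 1
After iteration 3: idx = 2, num_found = 6, pos = 2
After iteration 4: idx = 3, num_found = 10, pos = 3
After iteration 5: idx = 4, num_found = 15, pos = 4
Loop ends.

Final answer: 15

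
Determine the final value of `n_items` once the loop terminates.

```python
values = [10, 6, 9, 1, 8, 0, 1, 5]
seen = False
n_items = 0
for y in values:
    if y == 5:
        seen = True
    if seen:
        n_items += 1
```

Let's trace through this code step by step.

Initialize: values = [10, 6, 9, 1, 8, 0, 1, 5]
Initialize: seen = False
Initialize: n_items = 0
Entering loop: for y in values:
After iteration 1: y = 10, seen = False, n_items = 0
After iteration 2: y = 6, seen = False, n_items = 0
After iteration 3: y = 9, seen = False, n_items = 0
After iteration 4: y = 1, seen = False, n_items = 0
After iteration 5: y = 8, seen = False, n_items = 0
After iteration 6: y = 0, seen = False, n_items = 0
After iteration 7: y = 1, seen = False, n_items = 0
After iteration 8: y = 5, seen = True, n_items = 1
Loop ends.

Final answer: 1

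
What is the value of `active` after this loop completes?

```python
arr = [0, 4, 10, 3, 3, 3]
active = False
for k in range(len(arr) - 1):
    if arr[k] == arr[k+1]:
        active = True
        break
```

Let's trace through this code step by step.

Initialize: arr = [0, 4, 10, 3, 3, 3]
Initialize: active = False
Entering loop: for k in range(len(arr) - 1):
After iteration 1: k = 0, active = False
After iteration 2: k = 1, active = False
After iteration 3: k = 2, active = False
After iteration 4: k = 3, active = True
Loop ends.

Final answer: True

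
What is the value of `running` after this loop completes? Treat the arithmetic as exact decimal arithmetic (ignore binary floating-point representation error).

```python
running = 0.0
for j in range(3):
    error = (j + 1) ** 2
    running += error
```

Let's trace through this code step by step.

Initialize: running = 0.0
Entering loop: for j in range(3):
After iteration 1: j = 0, running = 1.0, error = 1
After iteration 2: j = 1, running = 5.0, error = 4
After iteration 3: j = 2, running = 14.0, error = 9
Loop ends.

Final answer: 14.0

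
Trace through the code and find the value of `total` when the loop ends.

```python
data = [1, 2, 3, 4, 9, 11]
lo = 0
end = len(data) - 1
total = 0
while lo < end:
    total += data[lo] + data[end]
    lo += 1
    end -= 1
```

Let's trace through this code step by step.

Initialize: data = [1, 2, 3, 4, 9, 11]
Initialize: lo = 0
Initialize: end = 5
Initialize: total = 0
Entering loop: while lo < end:
After iteration 1: lo = 1, end = 4, total = 12
After iteration 2: lo = 2, end = 3, total = 23
After iteration 3: lo = 3, end = 2, total = 30
Loop ends.

Final answer: 30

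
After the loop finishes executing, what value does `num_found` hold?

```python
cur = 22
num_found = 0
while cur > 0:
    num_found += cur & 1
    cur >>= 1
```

Let's trace through this code step by step.

Initialize: cur = 22
Initialize: num_found = 0
Entering loop: while cur > 0:
After iteration 1: cur = 11, num_found = 0
After iteration 2: cur = 5, num_found = 1
After iteration 3: cur = 2, num_found = 2
After iteration 4: cur = 1, num_found = 2
After iteration 5: cur = 0, num_found = 3
Loop ends.

Final answer: 3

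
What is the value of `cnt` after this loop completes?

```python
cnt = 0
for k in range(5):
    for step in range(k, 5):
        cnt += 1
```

Let's trace through this code step by step.

Initialize: cnt = 0
Entering loop: for k in range(5):
After iteration 1: k = 0, cnt = 5
After iteration 2: k = 1, cnt = 9
After iteration 3: k = 2, cnt = 12
After iteration 4: k = 3, cnt = 14
After iteration 5: k = 4, cnt = 15
Loop ends.

Final answer: 15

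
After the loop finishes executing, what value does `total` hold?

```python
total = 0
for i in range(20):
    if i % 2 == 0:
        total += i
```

Let's trace through this code step by step.

Initialize: total = 0
Entering loop: for i in range(20):
After iteration 1: i = 0, total = 0
After iteration 2: i = 1, total = 0
After iteration 3: i = 2, total = 2
After iteration 4: i = 3, total = 2
After iteration 5: i = 4, total = 6
After iteration 6: i = 5, total = 6
After iteration 7: i = 6, total = 12
After iteration 8: i = 7, total = 12
After iteration 9: i = 8, total = 20
After iteration 10: i = 9, total = 20
After iteration 11: i = 10, total = 30
After iteration 12: i = 11, total = 30
After iteration 13: i = 12, total = 42
After iteration 14: i = 13, total = 42
After iteration 15: i = 14, total = 56
After iteration 16: i = 15, total = 56
After iteration 17: i = 16, total = 72
After iteration 18: i = 17, total = 72
After iteration 19: i = 18, total = 90
After iteration 20: i = 19, total = 90
Loop ends.

Final answer: 90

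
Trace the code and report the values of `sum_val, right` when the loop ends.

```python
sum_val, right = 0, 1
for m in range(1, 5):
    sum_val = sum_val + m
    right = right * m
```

Let's trace through this code step by step.

Initialize: sum_val = 0
Initialize: right = 1
Entering loop: for m in range(1, 5):
After iteration 1: m = 1, sum_val = 1, right = 1
After iteration 2: m = 2, sum_val = 3, right = 2
After iteration 3: m = 3, sum_val = 6, right = 6
After iteration 4: m = 4, sum_val = 10, right = 24
Loop ends.

Final answer: 10, 24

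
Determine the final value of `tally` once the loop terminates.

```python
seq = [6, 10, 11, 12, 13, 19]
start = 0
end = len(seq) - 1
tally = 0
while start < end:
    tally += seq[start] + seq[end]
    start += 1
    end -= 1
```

Let's trace through this code step by step.

Initialize: seq = [6, 10, 11, 12, 13, 19]
Initialize: start = 0
Initialize: end = 5
Initialize: tally = 0
Entering loop: while start < end:
After iteration 1: start = 1, end = 4, tally = 25
After iteration 2: start = 2, end = 3, tally = 48
After iteration 3: start = 3, end = 2, tally = 71
Loop ends.

Final answer: 71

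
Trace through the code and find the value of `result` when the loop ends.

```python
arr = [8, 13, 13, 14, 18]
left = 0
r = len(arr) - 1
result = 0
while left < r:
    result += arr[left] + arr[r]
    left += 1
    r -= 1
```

Let's trace through this code step by step.

Initialize: arr = [8, 13, 13, 14, 18]
Initialize: left = 0
Initialize: r = 4
Initialize: result = 0
Entering loop: while left < r:
After iteration 1: left = 1, r = 3, result = 26
After iteration 2: left = 2, r = 2, result = 53
Loop ends.

Final answer: 53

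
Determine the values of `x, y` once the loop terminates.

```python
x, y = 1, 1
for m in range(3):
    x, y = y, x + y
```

Let's trace through this code step by step.

Initialize: x = 1
Initialize: y = 1
Entering loop: for m in range(3):
After iteration 1: m = 0, x = 1, y = 2
After iteration 2: m = 1, x = 2, y = 3
After iteration 3: m = 2, x = 3, y = 5
Loop ends.

Final answer: 3, 5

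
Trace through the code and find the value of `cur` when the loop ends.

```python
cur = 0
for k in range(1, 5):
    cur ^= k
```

Let's trace through this code step by step.

Initialize: cur = 0
Entering loop: for k in range(1, 5):
After iteration 1: k = 1, cur = 1
After iteration 2: k = 2, cur = 3
After iteration 3: k = 3, cur = 0
After iteration 4: k = 4, cur = 4
Loop ends.

Final answer: 4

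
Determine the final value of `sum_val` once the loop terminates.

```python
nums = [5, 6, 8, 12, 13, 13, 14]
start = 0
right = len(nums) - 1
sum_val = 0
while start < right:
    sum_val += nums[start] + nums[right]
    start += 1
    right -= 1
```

Let's trace through this code step by step.

Initialize: nums = [5, 6, 8, 12, 13, 13, 14]
Initialize: start = 0
Initialize: right = 6
Initialize: sum_val = 0
Entering loop: while start < right:
After iteration 1: start = 1, right = 5, sum_val = 19
After iteration 2: start = 2, right = 4, sum_val = 38
After iteration 3: start = 3, right = 3, sum_val = 59
Loop ends.

Final answer: 59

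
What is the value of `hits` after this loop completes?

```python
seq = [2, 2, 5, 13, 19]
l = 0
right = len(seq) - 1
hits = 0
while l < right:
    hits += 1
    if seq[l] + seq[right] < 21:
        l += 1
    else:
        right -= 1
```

Let's trace through this code step by step.

Initialize: seq = [2, 2, 5, 13, 19]
Initialize: l = 0
Initialize: right = 4
Initialize: hits = 0
Entering loop: while l < right:
After iteration 1: l = 0, right = 3, hits = 1
After iteration 2: l = 1, right = 3, hits = 2
After iteration 3: l = 2, right = 3, hits = 3
After iteration 4: l = 3, right = 3, hits = 4
Loop ends.

Final answer: 4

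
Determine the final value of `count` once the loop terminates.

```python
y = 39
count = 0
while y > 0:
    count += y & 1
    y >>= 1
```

Let's trace through this code step by step.

Initialize: y = 39
Initialize: count = 0
Entering loop: while y > 0:
After iteration 1: y = 19, count = 1
After iteration 2: y = 9, count = 2
After iteration 3: y = 4, count = 3
After iteration 4: y = 2, count = 3
After iteration 5: y = 1, count = 3
After iteration 6: y = 0, count = 4
Loop ends.

Final answer: 4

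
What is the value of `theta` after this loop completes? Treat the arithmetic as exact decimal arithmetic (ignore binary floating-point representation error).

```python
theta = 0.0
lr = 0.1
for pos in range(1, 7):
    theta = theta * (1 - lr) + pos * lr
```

Let's trace through this code step by step.

Initialize: theta = 0.0
Initialize: lr = 0.1
Entering loop: for pos in range(1, 7):
After iteration 1: pos = 1, theta = 0.1
After iteration 2: pos = 2, theta = 0.29
After iteration 3: pos = 3, theta = 0.561
After iteration 4: pos = 4, theta = 0.9049
After iteration 5: pos = 5, theta = 1.31441
After iteration 6: pos = 6, theta = 1.782969
Loop ends.

Final answer: 1.782969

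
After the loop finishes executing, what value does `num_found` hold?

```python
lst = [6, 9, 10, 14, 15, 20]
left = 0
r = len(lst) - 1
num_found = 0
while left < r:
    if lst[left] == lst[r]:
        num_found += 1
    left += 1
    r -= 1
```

Let's trace through this code step by step.

Initialize: lst = [6, 9, 10, 14, 15, 20]
Initialize: left = 0
Initialize: r = 5
Initialize: num_found = 0
Entering loop: while left < r:
After iteration 1: left = 1, r = 4, num_found = 0
After iteration 2: left = 2, r = 3, num_found = 0
After iteration 3: left = 3, r = 2, num_found = 0
Loop ends.

Final answer: 0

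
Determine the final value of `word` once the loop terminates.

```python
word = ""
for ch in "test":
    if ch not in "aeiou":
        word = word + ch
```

Let's trace through this code step by step.

Initialize: word = ''
Entering loop: for ch in "test":
After iteration 1: ch = 't', word = 't'
After iteration 2: ch = 'e', word = 't'
After iteration 3: ch = 's', word = 'ts'
After iteration 4: ch = 't', word = 'tst'
Loop ends.

Final answer: 'tst'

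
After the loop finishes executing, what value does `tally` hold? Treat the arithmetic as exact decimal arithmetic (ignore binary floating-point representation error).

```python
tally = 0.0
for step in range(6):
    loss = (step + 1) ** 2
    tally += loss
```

Let's trace through this code step by step.

Initialize: tally = 0.0
Entering loop: for step in range(6):
After iteration 1: step = 0, tally = 1.0, loss = 1
After iteration 2: step = 1, tally = 5.0, loss = 4
After iteration 3: step = 2, tally = 14.0, loss = 9
After iteration 4: step = 3, tally = 30.0, loss = 16
After iteration 5: step = 4, tally = 55.0, loss = 25
After iteration 6: step = 5, tally = 91.0, loss = 36
Loop ends.

Final answer: 91.0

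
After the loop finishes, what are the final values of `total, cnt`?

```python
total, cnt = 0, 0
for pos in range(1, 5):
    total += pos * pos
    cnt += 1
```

Let's trace through this code step by step.

Initialize: total = 0
Initialize: cnt = 0
Entering loop: for pos in range(1, 5):
After iteration 1: pos = 1, total = 1, cnt = 1
After iteration 2: pos = 2, total = 5, cnt = 2
After iteration 3: pos = 3, total = 14, cnt = 3
After iteration 4: pos = 4, total = 30, cnt = 4
Loop ends.

Final answer: 30, 4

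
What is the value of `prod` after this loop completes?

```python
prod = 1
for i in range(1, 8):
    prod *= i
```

Let's trace through this code step by step.

Initialize: prod = 1
Entering loop: for i in range(1, 8):
After iteration 1: i = 1, prod = 1
After iteration 2: i = 2, prod = 2
After iteration 3: i = 3, prod = 6
After iteration 4: i = 4, prod = 24
After iteration 5: i = 5, prod = 120
After iteration 6: i = 6, prod = 720
After iteration 7: i = 7, prod = 5040
Loop ends.

Final answer: 5040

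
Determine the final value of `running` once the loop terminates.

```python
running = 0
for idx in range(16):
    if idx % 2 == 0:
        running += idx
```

Let's trace through this code step by step.

Initialize: running = 0
Entering loop: for idx in range(16):
After iteration 1: idx = 0, running = 0
After iteration 2: idx = 1, running = 0
After iteration 3: idx = 2, running = 2
After iteration 4: idx = 3, running = 2
After iteration 5: idx = 4, running = 6
After iteration 6: idx = 5, running = 6
After iteration 7: idx = 6, running = 12
After iteration 8: idx = 7, running = 12
After iteration 9: idx = 8, running = 20
After iteration 10: idx = 9, running = 20
After iteration 11: idx = 10, running = 30
After iteration 12: idx = 11, running = 30
After iteration 13: idx = 12, running = 42
After iteration 14: idx = 13, running = 42
After iteration 15: idx = 14, running = 56
After iteration 16: idx = 15, running = 56
Loop ends.

Final answer: 56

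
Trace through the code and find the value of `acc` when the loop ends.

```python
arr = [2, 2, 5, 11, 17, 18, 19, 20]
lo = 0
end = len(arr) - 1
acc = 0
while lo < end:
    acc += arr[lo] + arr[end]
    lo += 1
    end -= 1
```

Let's trace through this code step by step.

Initialize: arr = [2, 2, 5, 11, 17, 18, 19, 20]
Initialize: lo = 0
Initialize: end = 7
Initialize: acc = 0
Entering loop: while lo < end:
After iteration 1: lo = 1, end = 6, acc = 22
After iteration 2: lo = 2, end = 5, acc = 43
After iteration 3: lo = 3, end = 4, acc = 66
After iteration 4: lo = 4, end = 3, acc = 94
Loop ends.

Final answer: 94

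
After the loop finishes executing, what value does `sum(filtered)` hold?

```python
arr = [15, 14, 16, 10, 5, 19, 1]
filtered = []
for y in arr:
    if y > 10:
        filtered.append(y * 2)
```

Let's trace through this code step by step.

Initialize: arr = [15, 14, 16, 10, 5, 19, 1]
Initialize: filtered = []
Entering loop: for y in arr:
After iteration 1: y = 15, filtered = [30]
After iteration 2: y = 14, filtered = [30, 28]
After iteration 3: y = 16, filtered = [30, 28, 32]
After iteration 4: y = 10, filtered = [30, 28, 32]
After iteration 5: y = 5, filtered = [30, 28, 32]
After iteration 6: y = 19, filtered = [30, 28, 32, 38]
After iteration 7: y = 1, filtered = [30, 28, 32, 38]
Loop ends.
sum(filtered) = 128

Final answer: 128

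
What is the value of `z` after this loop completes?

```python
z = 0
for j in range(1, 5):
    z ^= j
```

Let's trace through this code step by step.

Initialize: z = 0
Entering loop: for j in range(1, 5):
After iteration 1: j = 1, z = 1
After iteration 2: j = 2, z = 3
After iteration 3: j = 3, z = 0
After iteration 4: j = 4, z = 4
Loop ends.

Final answer: 4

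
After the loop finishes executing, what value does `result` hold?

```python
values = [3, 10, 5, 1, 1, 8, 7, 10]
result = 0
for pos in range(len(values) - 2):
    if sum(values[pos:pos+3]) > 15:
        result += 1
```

Let's trace through this code step by step.

Initialize: values = [3, 10, 5, 1, 1, 8, 7, 10]
Initialize: result = 0
Entering loop: for pos in range(len(values) - 2):
After iteration 1: pos = 0, result = 1
After iteration 2: pos = 1, result = 2
After iteration 3: pos = 2, result = 2
After iteration 4: pos = 3, result = 2
After iteration 5: pos = 4, result = 3
After iteration 6: pos = 5, result = 4
Loop ends.

Final answer: 4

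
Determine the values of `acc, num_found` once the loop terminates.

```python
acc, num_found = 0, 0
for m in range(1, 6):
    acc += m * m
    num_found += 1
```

Let's trace through this code step by step.

Initialize: acc = 0
Initialize: num_found = 0
Entering loop: for m in range(1, 6):
After iteration 1: m = 1, acc = 1, num_found = 1
After iteration 2: m = 2, acc = 5, num_found = 2
After iteration 3: m = 3, acc = 14, num_found = 3
After iteration 4: m = 4, acc = 30, num_found = 4
After iteration 5: m = 5, acc = 55, num_found = 5
Loop ends.

Final answer: 55, 5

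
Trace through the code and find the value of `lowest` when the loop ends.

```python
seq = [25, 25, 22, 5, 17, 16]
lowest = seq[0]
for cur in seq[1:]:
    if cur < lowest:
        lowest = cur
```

Let's trace through this code step by step.

Initialize: seq = [25, 25, 22, 5, 17, 16]
Initialize: lowest = 25
Entering loop: for cur in seq[1:]:
After iteration 1: cur = 25, lowest = 25
After iteration 2: cur = 22, lowest = 22
After iteration 3: cur = 5, lowest = 5
After iteration 4: cur = 17, lowest = 5
After iteration 5: cur = 16, lowest = 5
Loop ends.

Final answer: 5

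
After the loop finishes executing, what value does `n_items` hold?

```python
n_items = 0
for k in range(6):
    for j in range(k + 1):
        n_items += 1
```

Let's trace through this code step by step.

Initialize: n_items = 0
Entering loop: for k in range(6):
After iteration 1: k = 0, n_items = 1, j = 0
After iteration 2: k = 1, n_items = 3, j = 1
After iteration 3: k = 2, n_items = 6, j = 2
After iteration 4: k = 3, n_items = 10, j = 3
After iteration 5: k = 4, n_items = 15, j = 4
After iteration 6: k = 5, n_items = 21, j = 5
Loop ends.

Final answer: 21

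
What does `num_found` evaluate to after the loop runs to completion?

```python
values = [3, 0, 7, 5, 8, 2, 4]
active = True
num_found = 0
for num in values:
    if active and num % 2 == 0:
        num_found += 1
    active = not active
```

Let's trace through this code step by step.

Initialize: values = [3, 0, 7, 5, 8, 2, 4]
Initialize: active = True
Initialize: num_found = 0
Entering loop: for num in values:
After iteration 1: num = 3, active = False, num_found = 0
After iteration 2: num = 0, active = True, num_found = 0
After iteration 3: num = 7, active = False, num_found = 0
After iteration 4: num = 5, active = True, num_found = 0
After iteration 5: num = 8, active = False, num_found = 1
After iteration 6: num = 2, active = True, num_found = 1
After iteration 7: num = 4, active = False, num_found = 2
Loop ends.

Final answer: 2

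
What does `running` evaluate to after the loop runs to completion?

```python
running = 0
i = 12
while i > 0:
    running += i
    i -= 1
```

Let's trace through this code step by step.

Initialize: running = 0
Initialize: i = 12
Entering loop: while i > 0:
After iteration 1: running = 12, i = 11
After iteration 2: running = 23, i = 10
After iteration 3: running = 33, i = 9
After iteration 4: running = 42, i = 8
After iteration 5: running = 50, i = 7
After iteration 6: running = 57, i = 6
After iteration 7: running = 63, i = 5
After iteration 8: running = 68, i = 4
After iteration 9: running = 72, i = 3
After iteration 10: running = 75, i = 2
After iteration 11: running = 77, i = 1
After iteration 12: running = 78, i = 0
Loop ends.

Final answer: 78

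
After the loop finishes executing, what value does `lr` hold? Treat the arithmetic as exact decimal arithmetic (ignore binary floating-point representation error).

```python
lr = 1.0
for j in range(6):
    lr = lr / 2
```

Let's trace through this code step by step.

Initialize: lr = 1.0
Entering loop: for j in range(6):
After iteration 1: j = 0, lr = 0.5
After iteration 2: j = 1, lr = 0.25
After iteration 3: j = 2, lr = 0.125
After iteration 4: j = 3, lr = 0.0625
After iteration 5: j = 4, lr = 0.03125
After iteration 6: j = 5, lr = 0.015625
Loop ends.

Final answer: 0.015625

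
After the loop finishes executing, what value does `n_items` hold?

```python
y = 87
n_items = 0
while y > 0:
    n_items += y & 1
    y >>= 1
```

Let's trace through this code step by step.

Initialize: y = 87
Initialize: n_items = 0
Entering loop: while y > 0:
After iteration 1: y = 43, n_items = 1
After iteration 2: y = 21, n_items = 2
After iteration 3: y = 10, n_items = 3
After iteration 4: y = 5, n_items = 3
After iteration 5: y = 2, n_items = 4
After iteration 6: y = 1, n_items = 4
After iteration 7: y = 0, n_items = 5
Loop ends.

Final answer: 5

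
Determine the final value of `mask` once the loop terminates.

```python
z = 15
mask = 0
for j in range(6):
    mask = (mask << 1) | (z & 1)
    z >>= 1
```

Let's trace through this code step by step.

Initialize: z = 15
Initialize: mask = 0
Entering loop: for j in range(6):
After iteration 1: j = 0, z = 7, mask = 1
After iteration 2: j = 1, z = 3, mask = 3
After iteration 3: j = 2, z = 1, mask = 7
After iteration 4: j = 3, z = 0, mask = 15
After iteration 5: j = 4, z = 0, mask = 30
After iteration 6: j = 5, z = 0, mask = 60
Loop ends.

Final answer: 60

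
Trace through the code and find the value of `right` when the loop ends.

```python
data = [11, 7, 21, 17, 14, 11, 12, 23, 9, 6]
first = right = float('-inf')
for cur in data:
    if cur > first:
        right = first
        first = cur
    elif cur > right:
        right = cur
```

Let's trace through this code step by step.

Initialize: data = [11, 7, 21, 17, 14, 11, 12, 23, 9, 6]
Initialize: first = -inf
Initialize: right = -inf
Entering loop: for cur in data:
After iteration 1: cur = 11, first = 11, right = -inf
After iteration 2: cur = 7, first = 11, right = 7
After iteration 3: cur = 21, first = 21, right = 11
After iteration 4: cur = 17, first = 21, right = 17
After iteration 5: cur = 14, first = 21, right = 17
After iteration 6: cur = 11, first = 21, right = 17
After iteration 7: cur = 12, first = 21, right = 17
After iteration 8: cur = 23, first = 23, right = 21
After iteration 9: cur = 9, first = 23, right = 21
After iteration 10: cur = 6, first = 23, right = 21
Loop ends.

Final answer: 21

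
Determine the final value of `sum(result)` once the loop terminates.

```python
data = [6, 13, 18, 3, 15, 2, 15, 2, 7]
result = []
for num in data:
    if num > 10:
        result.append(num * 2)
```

Let's trace through this code step by step.

Initialize: data = [6, 13, 18, 3, 15, 2, 15, 2, 7]
Initialize: result = []
Entering loop: for num in data:
After iteration 1: num = 6, result = []
After iteration 2: num = 13, result = [26]
After iteration 3: num = 18, result = [26, 36]
After iteration 4: num = 3, result = [26, 36]
After iteration 5: num = 15, result = [26, 36, 30]
After iteration 6: num = 2, result = [26, 36, 30]
After iteration 7: num = 15, result = [26, 36, 30, 30]
After iteration 8: num = 2, result = [26, 36, 30, 30]
After iteration 9: num = 7, result = [26, 36, 30, 30]
Loop ends.
sum(result) = 122

Final answer: 122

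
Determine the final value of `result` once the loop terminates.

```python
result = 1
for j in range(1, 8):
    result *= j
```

Let's trace through this code step by step.

Initialize: result = 1
Entering loop: for j in range(1, 8):
After iteration 1: j = 1, result = 1
After iteration 2: j = 2, result = 2
After iteration 3: j = 3, result = 6
After iteration 4: j = 4, result = 24
After iteration 5: j = 5, result = 120
After iteration 6: j = 6, result = 720
After iteration 7: j = 7, result = 5040
Loop ends.

Final answer: 5040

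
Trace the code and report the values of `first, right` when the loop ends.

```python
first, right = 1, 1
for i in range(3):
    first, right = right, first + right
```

Let's trace through this code step by step.

Initialize: first = 1
Initialize: right = 1
Entering loop: for i in range(3):
After iteration 1: i = 0, first = 1, right = 2
After iteration 2: i = 1, first = 2, right = 3
After iteration 3: i = 2, first = 3, right = 5
Loop ends.

Final answer: 3, 5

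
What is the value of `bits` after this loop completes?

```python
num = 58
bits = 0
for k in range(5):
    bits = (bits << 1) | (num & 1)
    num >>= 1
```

Let's trace through this code step by step.

Initialize: num = 58
Initialize: bits = 0
Entering loop: for k in range(5):
After iteration 1: k = 0, num = 29, bits = 0
After iteration 2: k = 1, num = 14, bits = 1
After iteration 3: k = 2, num = 7, bits = 2
After iteration 4: k = 3, num = 3, bits = 5
After iteration 5: k = 4, num = 1, bits = 11
Loop ends.

Final answer: 11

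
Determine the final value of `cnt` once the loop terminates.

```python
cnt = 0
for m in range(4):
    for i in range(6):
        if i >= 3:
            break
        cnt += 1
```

Let's trace through this code step by step.

Initialize: cnt = 0
Entering loop: for m in range(4):
After iteration 1: m = 0, cnt = 3
After iteration 2: m = 1, cnt = 6
After iteration 3: m = 2, cnt = 9
After iteration 4: m = 3, cnt = 12
Loop ends.

Final answer: 12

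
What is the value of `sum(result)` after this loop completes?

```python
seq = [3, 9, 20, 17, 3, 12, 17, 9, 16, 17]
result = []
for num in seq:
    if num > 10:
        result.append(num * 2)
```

Let's trace through this code step by step.

Initialize: seq = [3, 9, 20, 17, 3, 12, 17, 9, 16, 17]
Initialize: result = []
Entering loop: for num in seq:
After iteration 1: num = 3, result = []
After iteration 2: num = 9, result = []
After iteration 3: num = 20, result = [40]
After iteration 4: num = 17, result = [40, 34]
After iteration 5: num = 3, result = [40, 34]
After iteration 6: num = 12, result = [40, 34, 24]
After iteration 7: num = 17, result = [40, 34, 24, 34]
After iteration 8: num = 9, result = [40, 34, 24, 34]
After iteration 9: num = 16, result = [40, 34, 24, 34, 32]
After iteration 10: num = 17, result = [40, 34, 24, 34, 32, 34]
Loop ends.
sum(result) = 198

Final answer: 198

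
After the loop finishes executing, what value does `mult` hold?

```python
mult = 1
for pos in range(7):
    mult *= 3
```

Let's trace through this code step by step.

Initialize: mult = 1
Entering loop: for pos in range(7):
After iteration 1: pos = 0, mult = 3
After iteration 2: pos = 1, mult = 9
After iteration 3: pos = 2, mult = 27
After iteration 4: pos = 3, mult = 81
After iteration 5: pos = 4, mult = 243
After iteration 6: pos = 5, mult = 729
After iteration 7: pos = 6, mult = 2187
Loop ends.

Final answer: 2187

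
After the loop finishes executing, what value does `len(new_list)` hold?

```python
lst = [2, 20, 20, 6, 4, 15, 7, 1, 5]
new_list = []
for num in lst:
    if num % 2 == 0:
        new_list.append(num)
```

Let's trace through this code step by step.

Initialize: lst = [2, 20, 20, 6, 4, 15, 7, 1, 5]
Initialize: new_list = []
Entering loop: for num in lst:
After iteration 1: num = 2, new_list = [2]
After iteration 2: num = 20, new_list = [2, 20]
After iteration 3: num = 20, new_list = [2, 20, 20]
After iteration 4: num = 6, new_list = [2, 20, 20, 6]
After iteration 5: num = 4, new_list = [2, 20, 20, 6, 4]
After iteration 6: num = 15, new_list = [2, 20, 20, 6, 4]
After iteration 7: num = 7, new_list = [2, 20, 20, 6, 4]
After iteration 8: num = 1, new_list = [2, 20, 20, 6, 4]
After iteration 9: num = 5, new_list = [2, 20, 20, 6, 4]
Loop ends.
len(new_list) = 5

Final answer: 5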